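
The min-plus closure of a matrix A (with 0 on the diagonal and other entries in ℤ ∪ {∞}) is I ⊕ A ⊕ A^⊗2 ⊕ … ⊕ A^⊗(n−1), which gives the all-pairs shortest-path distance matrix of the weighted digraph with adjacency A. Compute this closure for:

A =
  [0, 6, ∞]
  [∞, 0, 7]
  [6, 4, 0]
Closure =
  [0, 6, 13]
  [13, 0, 7]
  [6, 4, 0]

This is the Floyd-Warshall all-pairs shortest-path computation. For each intermediate vertex k = 0, 1, …, 2, update dist[i][j] ← min(dist[i][j], dist[i][k] + dist[k][j]). The final matrix gives, for each (i, j), the minimum total weight of any directed path from i to j (possibly empty when i = j).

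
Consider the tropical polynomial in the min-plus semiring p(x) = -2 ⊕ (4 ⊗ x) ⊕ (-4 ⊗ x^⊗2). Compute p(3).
p(3) = -2

A tropical monomial a ⊗ x^⊗i evaluates to a + i · x. Evaluating each term at x = 3:
  Term 0 contributes -2 + 0 · 3 = -2
  Term 1 contributes 4 + 1 · 3 = 7
  Term 2 contributes -4 + 2 · 3 = 2
p(3) = ⊕ of these = min[-2, 7, 2] = -2.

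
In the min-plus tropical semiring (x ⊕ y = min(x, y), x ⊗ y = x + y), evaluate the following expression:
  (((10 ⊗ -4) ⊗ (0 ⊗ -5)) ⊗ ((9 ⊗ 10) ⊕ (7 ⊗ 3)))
(((10 ⊗ -4) ⊗ (0 ⊗ -5)) ⊗ ((9 ⊗ 10) ⊕ (7 ⊗ 3))) = 11

Expand innermost to outermost. Recall ⊕ takes the minimum of its arguments and ⊗ takes their sum. Working out the expression (((10 ⊗ -4) ⊗ (0 ⊗ -5)) ⊗ ((9 ⊗ 10) ⊕ (7 ⊗ 3))) gives 11.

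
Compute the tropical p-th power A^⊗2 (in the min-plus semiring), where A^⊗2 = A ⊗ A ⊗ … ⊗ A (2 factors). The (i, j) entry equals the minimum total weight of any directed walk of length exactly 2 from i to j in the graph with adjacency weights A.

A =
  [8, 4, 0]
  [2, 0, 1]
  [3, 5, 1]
A^⊗2 =
  [3, 4, 1]
  [2, 0, 1]
  [4, 5, 2]

Each entry (A^⊗2)_ij equals the minimum over all length-2 walks i = v_0 → v_1 → … → v_2 = j of Σ_t A[v_t][v_{t+1}]. For example, for (i, j) = (0, 2) we minimise over 3 possible intermediate vertex sequences; the minimum is 1, attained along the walk 0 → 2 → 2.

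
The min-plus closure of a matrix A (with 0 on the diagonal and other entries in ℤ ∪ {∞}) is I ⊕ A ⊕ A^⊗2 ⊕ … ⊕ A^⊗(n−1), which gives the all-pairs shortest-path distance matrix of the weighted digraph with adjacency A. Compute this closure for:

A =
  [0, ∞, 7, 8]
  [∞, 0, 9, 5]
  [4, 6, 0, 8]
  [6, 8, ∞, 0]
Closure =
  [0, 13, 7, 8]
  [11, 0, 9, 5]
  [4, 6, 0, 8]
  [6, 8, 13, 0]

This is the Floyd-Warshall all-pairs shortest-path computation. For each intermediate vertex k = 0, 1, …, 3, update dist[i][j] ← min(dist[i][j], dist[i][k] + dist[k][j]). The final matrix gives, for each (i, j), the minimum total weight of any directed path from i to j (possibly empty when i = j).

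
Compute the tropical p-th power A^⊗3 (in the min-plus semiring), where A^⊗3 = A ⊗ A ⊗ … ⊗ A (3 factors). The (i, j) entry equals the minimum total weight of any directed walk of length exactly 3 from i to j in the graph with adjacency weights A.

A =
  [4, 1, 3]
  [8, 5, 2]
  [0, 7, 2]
A^⊗3 =
  [3, 4, 5]
  [4, 3, 5]
  [3, 3, 3]

Each entry (A^⊗3)_ij equals the minimum over all length-3 walks i = v_0 → v_1 → … → v_3 = j of Σ_t A[v_t][v_{t+1}]. For example, for (i, j) = (0, 2) we minimise over 9 possible intermediate vertex sequences; the minimum is 5, attained along the walk 0 → 1 → 2 → 2.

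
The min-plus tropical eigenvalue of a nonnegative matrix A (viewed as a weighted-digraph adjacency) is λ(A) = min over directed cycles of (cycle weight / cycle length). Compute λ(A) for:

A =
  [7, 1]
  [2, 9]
λ(A) = 3/2

Enumerate directed cycles and compute their means (weight / length). Sample:
  cycle 0 → 0: weight = 7, length = 1, mean = 7/1 ≈ 7.000
  cycle 1 → 1: weight = 9, length = 1, mean = 9/1 ≈ 9.000
  cycle 0 → 1 → 0: weight = 3, length = 2, mean = 3/2 ≈ 1.500
  cycle 1 → 0 → 1: weight = 3, length = 2, mean = 3/2 ≈ 1.500
Minimum mean = 1.500, attained e.g. along the cycle 0 → 1 → 0 with weight 3 and length 2. So λ(A) = 3/2 = 3/2.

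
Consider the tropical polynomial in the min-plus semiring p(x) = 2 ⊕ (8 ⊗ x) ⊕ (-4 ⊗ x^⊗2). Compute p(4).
p(4) = 2

A tropical monomial a ⊗ x^⊗i evaluates to a + i · x. Evaluating each term at x = 4:
  Term 0 contributes 2 + 0 · 4 = 2
  Term 1 contributes 8 + 1 · 4 = 12
  Term 2 contributes -4 + 2 · 4 = 4
p(4) = ⊕ of these = min[2, 12, 4] = 2.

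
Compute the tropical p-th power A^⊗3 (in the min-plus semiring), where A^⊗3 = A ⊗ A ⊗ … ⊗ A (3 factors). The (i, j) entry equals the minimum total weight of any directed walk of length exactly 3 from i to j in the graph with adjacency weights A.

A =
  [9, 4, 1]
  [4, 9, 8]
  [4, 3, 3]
A^⊗3 =
  [8, 7, 6]
  [9, 8, 8]
  [9, 8, 8]

Each entry (A^⊗3)_ij equals the minimum over all length-3 walks i = v_0 → v_1 → … → v_3 = j of Σ_t A[v_t][v_{t+1}]. For example, for (i, j) = (0, 2) we minimise over 9 possible intermediate vertex sequences; the minimum is 6, attained along the walk 0 → 2 → 0 → 2.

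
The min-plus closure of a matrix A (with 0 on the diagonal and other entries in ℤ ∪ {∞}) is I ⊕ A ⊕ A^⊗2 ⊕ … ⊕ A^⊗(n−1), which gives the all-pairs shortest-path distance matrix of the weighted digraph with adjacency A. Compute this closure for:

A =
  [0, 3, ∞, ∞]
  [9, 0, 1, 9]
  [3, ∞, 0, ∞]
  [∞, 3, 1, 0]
Closure =
  [0, 3, 4, 12]
  [4, 0, 1, 9]
  [3, 6, 0, 15]
  [4, 3, 1, 0]

This is the Floyd-Warshall all-pairs shortest-path computation. For each intermediate vertex k = 0, 1, …, 3, update dist[i][j] ← min(dist[i][j], dist[i][k] + dist[k][j]). The final matrix gives, for each (i, j), the minimum total weight of any directed path from i to j (possibly empty when i = j).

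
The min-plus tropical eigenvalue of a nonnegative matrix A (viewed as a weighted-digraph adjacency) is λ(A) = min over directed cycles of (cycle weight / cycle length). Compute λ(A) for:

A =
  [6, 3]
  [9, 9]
λ(A) = 6

Enumerate directed cycles and compute their means (weight / length). Sample:
  cycle 0 → 0: weight = 6, length = 1, mean = 6/1 ≈ 6.000
  cycle 1 → 1: weight = 9, length = 1, mean = 9/1 ≈ 9.000
  cycle 0 → 1 → 0: weight = 12, length = 2, mean = 12/2 ≈ 6.000
  cycle 1 → 0 → 1: weight = 12, length = 2, mean = 12/2 ≈ 6.000
Minimum mean = 6.000, attained e.g. along the cycle 0 → 0 with weight 6 and length 1. So λ(A) = 6/1 = 6.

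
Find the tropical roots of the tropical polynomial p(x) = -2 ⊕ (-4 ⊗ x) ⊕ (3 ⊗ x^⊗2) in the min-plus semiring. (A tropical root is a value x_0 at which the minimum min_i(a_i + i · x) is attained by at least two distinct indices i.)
Roots: {-7, 2}

Each tropical root is a break point of the lower envelope of the lines y = a_i + i · x (there are 3 lines, with slopes 0, 1, ..., 2). Only the lines that attain the minimum somewhere contribute to roots; other lines are dominated. Here the surviving (envelope) indices are i = 2, i = 1, i = 0.
Intersections between consecutive envelope lines give the roots: for adjacent envelope indices i < j the intersection is x = (a_i − a_j) / (j − i). Reading off the sorted break points: {-7, 2}.
Verification: at each break x_0, at least two indices attain the minimum of min_i(a_i + i · x_0).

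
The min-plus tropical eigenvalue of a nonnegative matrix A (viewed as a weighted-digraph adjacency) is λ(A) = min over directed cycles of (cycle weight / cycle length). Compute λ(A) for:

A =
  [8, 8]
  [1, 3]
λ(A) = 3

Enumerate directed cycles and compute their means (weight / length). Sample:
  cycle 0 → 0: weight = 8, length = 1, mean = 8/1 ≈ 8.000
  cycle 1 → 1: weight = 3, length = 1, mean = 3/1 ≈ 3.000
  cycle 0 → 1 → 0: weight = 9, length = 2, mean = 9/2 ≈ 4.500
  cycle 1 → 0 → 1: weight = 9, length = 2, mean = 9/2 ≈ 4.500
Minimum mean = 3.000, attained e.g. along the cycle 1 → 1 with weight 3 and length 1. So λ(A) = 3/1 = 3.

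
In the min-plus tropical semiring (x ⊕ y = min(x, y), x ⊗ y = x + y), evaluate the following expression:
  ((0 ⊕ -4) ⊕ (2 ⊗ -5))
((0 ⊕ -4) ⊕ (2 ⊗ -5)) = -4

Expand innermost to outermost. Recall ⊕ takes the minimum of its arguments and ⊗ takes their sum. Working out the expression ((0 ⊕ -4) ⊕ (2 ⊗ -5)) gives -4.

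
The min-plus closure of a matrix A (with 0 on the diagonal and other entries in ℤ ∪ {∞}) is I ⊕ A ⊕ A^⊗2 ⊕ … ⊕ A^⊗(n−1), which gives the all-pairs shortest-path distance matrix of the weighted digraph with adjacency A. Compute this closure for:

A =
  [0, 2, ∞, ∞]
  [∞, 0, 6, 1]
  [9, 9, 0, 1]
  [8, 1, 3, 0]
Closure =
  [0, 2, 6, 3]
  [9, 0, 4, 1]
  [9, 2, 0, 1]
  [8, 1, 3, 0]

This is the Floyd-Warshall all-pairs shortest-path computation. For each intermediate vertex k = 0, 1, …, 3, update dist[i][j] ← min(dist[i][j], dist[i][k] + dist[k][j]). The final matrix gives, for each (i, j), the minimum total weight of any directed path from i to j (possibly empty when i = j).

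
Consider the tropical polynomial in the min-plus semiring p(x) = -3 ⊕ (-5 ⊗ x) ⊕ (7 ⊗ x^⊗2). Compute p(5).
p(5) = -3

A tropical monomial a ⊗ x^⊗i evaluates to a + i · x. Evaluating each term at x = 5:
  Term 0 contributes -3 + 0 · 5 = -3
  Term 1 contributes -5 + 1 · 5 = 0
  Term 2 contributes 7 + 2 · 5 = 17
p(5) = ⊕ of these = min[-3, 0, 17] = -3.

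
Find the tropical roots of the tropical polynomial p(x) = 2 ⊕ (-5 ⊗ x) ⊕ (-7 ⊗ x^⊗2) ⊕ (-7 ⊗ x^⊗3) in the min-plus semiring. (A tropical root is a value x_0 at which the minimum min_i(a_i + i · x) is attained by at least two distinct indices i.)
Roots: {0, 2, 7}

Each tropical root is a break point of the lower envelope of the lines y = a_i + i · x (there are 4 lines, with slopes 0, 1, ..., 3). Only the lines that attain the minimum somewhere contribute to roots; other lines are dominated. Here the surviving (envelope) indices are i = 3, i = 2, i = 1, i = 0.
Intersections between consecutive envelope lines give the roots: for adjacent envelope indices i < j the intersection is x = (a_i − a_j) / (j − i). Reading off the sorted break points: {0, 2, 7}.
Verification: at each break x_0, at least two indices attain the minimum of min_i(a_i + i · x_0).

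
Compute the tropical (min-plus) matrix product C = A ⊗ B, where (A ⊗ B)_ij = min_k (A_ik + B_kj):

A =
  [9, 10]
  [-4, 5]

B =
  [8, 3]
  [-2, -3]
A ⊗ B =
  [8, 7]
  [3, -1]

Apply the min-plus product entry-by-entry:
  C[0][0] = min over k of (A[0][0] + B[0][0] = 9 + 8 = 17, A[0][1] + B[1][0] = 10 + -2 = 8) = 8 (attained at k = 1)
  C[0][1] = min over k of (A[0][0] + B[0][1] = 9 + 3 = 12, A[0][1] + B[1][1] = 10 + -3 = 7) = 7 (attained at k = 1)
  C[1][0] = min over k of (A[1][0] + B[0][0] = -4 + 8 = 4, A[1][1] + B[1][0] = 5 + -2 = 3) = 3 (attained at k = 1)
  C[1][1] = min over k of (A[1][0] + B[0][1] = -4 + 3 = -1, A[1][1] + B[1][1] = 5 + -3 = 2) = -1 (attained at k = 0)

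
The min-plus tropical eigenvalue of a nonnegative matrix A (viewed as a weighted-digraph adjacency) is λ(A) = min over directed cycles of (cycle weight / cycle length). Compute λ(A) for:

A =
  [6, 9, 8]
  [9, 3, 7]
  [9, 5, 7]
λ(A) = 3

Enumerate directed cycles and compute their means (weight / length). Sample:
  cycle 0 → 0: weight = 6, length = 1, mean = 6/1 ≈ 6.000
  cycle 1 → 1: weight = 3, length = 1, mean = 3/1 ≈ 3.000
  cycle 2 → 2: weight = 7, length = 1, mean = 7/1 ≈ 7.000
  cycle 0 → 1 → 0: weight = 18, length = 2, mean = 18/2 ≈ 9.000
  cycle 0 → 2 → 0: weight = 17, length = 2, mean = 17/2 ≈ 8.500
  cycle 1 → 0 → 1: weight = 18, length = 2, mean = 18/2 ≈ 9.000
Minimum mean = 3.000, attained e.g. along the cycle 1 → 1 with weight 3 and length 1. So λ(A) = 3/1 = 3.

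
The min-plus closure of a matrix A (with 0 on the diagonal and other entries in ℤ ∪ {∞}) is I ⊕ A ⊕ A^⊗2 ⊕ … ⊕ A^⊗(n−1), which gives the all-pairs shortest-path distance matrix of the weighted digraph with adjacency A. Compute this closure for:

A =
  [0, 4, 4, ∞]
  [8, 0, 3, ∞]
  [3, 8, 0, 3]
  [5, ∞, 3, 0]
Closure =
  [0, 4, 4, 7]
  [6, 0, 3, 6]
  [3, 7, 0, 3]
  [5, 9, 3, 0]

This is the Floyd-Warshall all-pairs shortest-path computation. For each intermediate vertex k = 0, 1, …, 3, update dist[i][j] ← min(dist[i][j], dist[i][k] + dist[k][j]). The final matrix gives, for each (i, j), the minimum total weight of any directed path from i to j (possibly empty when i = j).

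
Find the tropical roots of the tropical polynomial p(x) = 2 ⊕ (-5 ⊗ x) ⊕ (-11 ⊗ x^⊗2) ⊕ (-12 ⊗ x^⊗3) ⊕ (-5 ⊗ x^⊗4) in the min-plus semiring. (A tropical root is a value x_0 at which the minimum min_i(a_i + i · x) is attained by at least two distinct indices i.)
Roots: {-7, 1, 6, 7}

Each tropical root is a break point of the lower envelope of the lines y = a_i + i · x (there are 5 lines, with slopes 0, 1, ..., 4). Only the lines that attain the minimum somewhere contribute to roots; other lines are dominated. Here the surviving (envelope) indices are i = 4, i = 3, i = 2, i = 1, i = 0.
Intersections between consecutive envelope lines give the roots: for adjacent envelope indices i < j the intersection is x = (a_i − a_j) / (j − i). Reading off the sorted break points: {-7, 1, 6, 7}.
Verification: at each break x_0, at least two indices attain the minimum of min_i(a_i + i · x_0).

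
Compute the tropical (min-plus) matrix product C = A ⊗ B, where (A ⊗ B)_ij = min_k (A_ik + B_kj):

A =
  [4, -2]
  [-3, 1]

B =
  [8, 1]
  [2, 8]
A ⊗ B =
  [0, 5]
  [3, -2]

Apply the min-plus product entry-by-entry:
  C[0][0] = min over k of (A[0][0] + B[0][0] = 4 + 8 = 12, A[0][1] + B[1][0] = -2 + 2 = 0) = 0 (attained at k = 1)
  C[0][1] = min over k of (A[0][0] + B[0][1] = 4 + 1 = 5, A[0][1] + B[1][1] = -2 + 8 = 6) = 5 (attained at k = 0)
  C[1][0] = min over k of (A[1][0] + B[0][0] = -3 + 8 = 5, A[1][1] + B[1][0] = 1 + 2 = 3) = 3 (attained at k = 1)
  C[1][1] = min over k of (A[1][0] + B[0][1] = -3 + 1 = -2, A[1][1] + B[1][1] = 1 + 8 = 9) = -2 (attained at k = 0)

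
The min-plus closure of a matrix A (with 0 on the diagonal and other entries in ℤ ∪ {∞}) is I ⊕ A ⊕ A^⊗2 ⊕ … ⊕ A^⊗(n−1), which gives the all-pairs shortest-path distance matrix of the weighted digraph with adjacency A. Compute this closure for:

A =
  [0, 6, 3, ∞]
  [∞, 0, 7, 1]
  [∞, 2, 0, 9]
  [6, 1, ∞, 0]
Closure =
  [0, 5, 3, 6]
  [7, 0, 7, 1]
  [9, 2, 0, 3]
  [6, 1, 8, 0]

This is the Floyd-Warshall all-pairs shortest-path computation. For each intermediate vertex k = 0, 1, …, 3, update dist[i][j] ← min(dist[i][j], dist[i][k] + dist[k][j]). The final matrix gives, for each (i, j), the minimum total weight of any directed path from i to j (possibly empty when i = j).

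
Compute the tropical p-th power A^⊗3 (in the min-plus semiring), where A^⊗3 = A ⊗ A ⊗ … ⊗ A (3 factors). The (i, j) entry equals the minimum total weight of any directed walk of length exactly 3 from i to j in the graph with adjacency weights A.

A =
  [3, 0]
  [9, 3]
A^⊗3 =
  [9, 6]
  [15, 9]

Each entry (A^⊗3)_ij equals the minimum over all length-3 walks i = v_0 → v_1 → … → v_3 = j of Σ_t A[v_t][v_{t+1}]. For example, for (i, j) = (0, 1) we minimise over 4 possible intermediate vertex sequences; the minimum is 6, attained along the walk 0 → 0 → 0 → 1.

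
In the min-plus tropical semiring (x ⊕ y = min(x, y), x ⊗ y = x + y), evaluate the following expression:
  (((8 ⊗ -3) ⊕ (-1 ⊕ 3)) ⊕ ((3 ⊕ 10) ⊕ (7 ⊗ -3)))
(((8 ⊗ -3) ⊕ (-1 ⊕ 3)) ⊕ ((3 ⊕ 10) ⊕ (7 ⊗ -3))) = -1

Expand innermost to outermost. Recall ⊕ takes the minimum of its arguments and ⊗ takes their sum. Working out the expression (((8 ⊗ -3) ⊕ (-1 ⊕ 3)) ⊕ ((3 ⊕ 10) ⊕ (7 ⊗ -3))) gives -1.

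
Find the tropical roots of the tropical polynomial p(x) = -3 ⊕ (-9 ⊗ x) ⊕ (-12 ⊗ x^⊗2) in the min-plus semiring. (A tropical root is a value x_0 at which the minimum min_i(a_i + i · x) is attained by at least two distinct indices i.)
Roots: {3, 6}

Each tropical root is a break point of the lower envelope of the lines y = a_i + i · x (there are 3 lines, with slopes 0, 1, ..., 2). Only the lines that attain the minimum somewhere contribute to roots; other lines are dominated. Here the surviving (envelope) indices are i = 2, i = 1, i = 0.
Intersections between consecutive envelope lines give the roots: for adjacent envelope indices i < j the intersection is x = (a_i − a_j) / (j − i). Reading off the sorted break points: {3, 6}.
Verification: at each break x_0, at least two indices attain the minimum of min_i(a_i + i · x_0).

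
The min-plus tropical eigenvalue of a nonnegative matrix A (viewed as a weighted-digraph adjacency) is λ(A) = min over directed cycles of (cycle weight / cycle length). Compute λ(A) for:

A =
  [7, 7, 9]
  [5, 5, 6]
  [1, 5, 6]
λ(A) = 14/3

Enumerate directed cycles and compute their means (weight / length). Sample:
  cycle 0 → 0: weight = 7, length = 1, mean = 7/1 ≈ 7.000
  cycle 1 → 1: weight = 5, length = 1, mean = 5/1 ≈ 5.000
  cycle 2 → 2: weight = 6, length = 1, mean = 6/1 ≈ 6.000
  cycle 0 → 1 → 0: weight = 12, length = 2, mean = 12/2 ≈ 6.000
  cycle 0 → 2 → 0: weight = 10, length = 2, mean = 10/2 ≈ 5.000
  cycle 1 → 0 → 1: weight = 12, length = 2, mean = 12/2 ≈ 6.000
Minimum mean = 4.667, attained e.g. along the cycle 0 → 1 → 2 → 0 with weight 14 and length 3. So λ(A) = 14/3 = 14/3.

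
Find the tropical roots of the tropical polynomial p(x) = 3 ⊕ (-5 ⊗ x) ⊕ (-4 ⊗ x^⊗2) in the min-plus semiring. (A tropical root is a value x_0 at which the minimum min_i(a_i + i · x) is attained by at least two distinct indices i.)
Roots: {-1, 8}

Each tropical root is a break point of the lower envelope of the lines y = a_i + i · x (there are 3 lines, with slopes 0, 1, ..., 2). Only the lines that attain the minimum somewhere contribute to roots; other lines are dominated. Here the surviving (envelope) indices are i = 2, i = 1, i = 0.
Intersections between consecutive envelope lines give the roots: for adjacent envelope indices i < j the intersection is x = (a_i − a_j) / (j − i). Reading off the sorted break points: {-1, 8}.
Verification: at each break x_0, at least two indices attain the minimum of min_i(a_i + i · x_0).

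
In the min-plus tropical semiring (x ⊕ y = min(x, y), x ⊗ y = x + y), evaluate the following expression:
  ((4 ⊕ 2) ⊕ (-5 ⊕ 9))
((4 ⊕ 2) ⊕ (-5 ⊕ 9)) = -5

Expand innermost to outermost. Recall ⊕ takes the minimum of its arguments and ⊗ takes their sum. Working out the expression ((4 ⊕ 2) ⊕ (-5 ⊕ 9)) gives -5.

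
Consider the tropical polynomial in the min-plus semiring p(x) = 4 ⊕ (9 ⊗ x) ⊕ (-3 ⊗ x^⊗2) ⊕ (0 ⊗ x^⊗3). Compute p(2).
p(2) = 1

A tropical monomial a ⊗ x^⊗i evaluates to a + i · x. Evaluating each term at x = 2:
  Term 0 contributes 4 + 0 · 2 = 4
  Term 1 contributes 9 + 1 · 2 = 11
  Term 2 contributes -3 + 2 · 2 = 1
  Term 3 contributes 0 + 3 · 2 = 6
p(2) = ⊕ of these = min[4, 11, 1, 6] = 1.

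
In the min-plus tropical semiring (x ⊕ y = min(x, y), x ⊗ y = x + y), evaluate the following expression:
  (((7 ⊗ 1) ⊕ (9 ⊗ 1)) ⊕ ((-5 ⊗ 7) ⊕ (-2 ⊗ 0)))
(((7 ⊗ 1) ⊕ (9 ⊗ 1)) ⊕ ((-5 ⊗ 7) ⊕ (-2 ⊗ 0))) = -2

Expand innermost to outermost. Recall ⊕ takes the minimum of its arguments and ⊗ takes their sum. Working out the expression (((7 ⊗ 1) ⊕ (9 ⊗ 1)) ⊕ ((-5 ⊗ 7) ⊕ (-2 ⊗ 0))) gives -2.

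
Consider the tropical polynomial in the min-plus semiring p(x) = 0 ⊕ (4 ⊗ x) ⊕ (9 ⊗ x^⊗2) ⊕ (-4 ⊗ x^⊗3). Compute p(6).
p(6) = 0

A tropical monomial a ⊗ x^⊗i evaluates to a + i · x. Evaluating each term at x = 6:
  Term 0 contributes 0 + 0 · 6 = 0
  Term 1 contributes 4 + 1 · 6 = 10
  Term 2 contributes 9 + 2 · 6 = 21
  Term 3 contributes -4 + 3 · 6 = 14
p(6) = ⊕ of these = min[0, 10, 21, 14] = 0.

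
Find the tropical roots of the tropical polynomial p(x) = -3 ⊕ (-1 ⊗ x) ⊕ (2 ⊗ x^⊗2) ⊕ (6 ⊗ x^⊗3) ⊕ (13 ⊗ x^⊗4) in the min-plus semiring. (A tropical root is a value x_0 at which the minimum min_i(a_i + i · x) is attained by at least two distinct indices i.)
Roots: {-7, -4, -3, -2}

Each tropical root is a break point of the lower envelope of the lines y = a_i + i · x (there are 5 lines, with slopes 0, 1, ..., 4). Only the lines that attain the minimum somewhere contribute to roots; other lines are dominated. Here the surviving (envelope) indices are i = 4, i = 3, i = 2, i = 1, i = 0.
Intersections between consecutive envelope lines give the roots: for adjacent envelope indices i < j the intersection is x = (a_i − a_j) / (j − i). Reading off the sorted break points: {-7, -4, -3, -2}.
Verification: at each break x_0, at least two indices attain the minimum of min_i(a_i + i · x_0).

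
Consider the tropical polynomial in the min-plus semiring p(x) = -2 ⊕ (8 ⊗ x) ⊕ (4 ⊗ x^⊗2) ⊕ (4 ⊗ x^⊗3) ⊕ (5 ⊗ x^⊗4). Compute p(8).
p(8) = -2

A tropical monomial a ⊗ x^⊗i evaluates to a + i · x. Evaluating each term at x = 8:
  Term 0 contributes -2 + 0 · 8 = -2
  Term 1 contributes 8 + 1 · 8 = 16
  Term 2 contributes 4 + 2 · 8 = 20
  Term 3 contributes 4 + 3 · 8 = 28
  Term 4 contributes 5 + 4 · 8 = 37
p(8) = ⊕ of these = min[-2, 16, 20, 28, 37] = -2.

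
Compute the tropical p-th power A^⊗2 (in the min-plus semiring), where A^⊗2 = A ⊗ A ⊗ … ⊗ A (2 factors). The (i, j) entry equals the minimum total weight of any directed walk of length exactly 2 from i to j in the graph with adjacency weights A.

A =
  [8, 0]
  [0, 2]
A^⊗2 =
  [0, 2]
  [2, 0]

Each entry (A^⊗2)_ij equals the minimum over all length-2 walks i = v_0 → v_1 → … → v_2 = j of Σ_t A[v_t][v_{t+1}]. For example, for (i, j) = (0, 1) we minimise over 2 possible intermediate vertex sequences; the minimum is 2, attained along the walk 0 → 1 → 1.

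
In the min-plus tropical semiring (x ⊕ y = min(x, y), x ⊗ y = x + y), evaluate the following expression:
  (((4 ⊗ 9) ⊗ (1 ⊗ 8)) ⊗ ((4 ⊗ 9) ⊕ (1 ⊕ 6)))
(((4 ⊗ 9) ⊗ (1 ⊗ 8)) ⊗ ((4 ⊗ 9) ⊕ (1 ⊕ 6))) = 23

Expand innermost to outermost. Recall ⊕ takes the minimum of its arguments and ⊗ takes their sum. Working out the expression (((4 ⊗ 9) ⊗ (1 ⊗ 8)) ⊗ ((4 ⊗ 9) ⊕ (1 ⊕ 6))) gives 23.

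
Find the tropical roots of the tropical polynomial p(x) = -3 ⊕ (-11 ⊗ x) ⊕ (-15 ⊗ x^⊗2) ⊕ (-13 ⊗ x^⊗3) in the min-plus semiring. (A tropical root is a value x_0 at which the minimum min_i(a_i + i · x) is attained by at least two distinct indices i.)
Roots: {-2, 4, 8}

Each tropical root is a break point of the lower envelope of the lines y = a_i + i · x (there are 4 lines, with slopes 0, 1, ..., 3). Only the lines that attain the minimum somewhere contribute to roots; other lines are dominated. Here the surviving (envelope) indices are i = 3, i = 2, i = 1, i = 0.
Intersections between consecutive envelope lines give the roots: for adjacent envelope indices i < j the intersection is x = (a_i − a_j) / (j − i). Reading off the sorted break points: {-2, 4, 8}.
Verification: at each break x_0, at least two indices attain the minimum of min_i(a_i + i · x_0).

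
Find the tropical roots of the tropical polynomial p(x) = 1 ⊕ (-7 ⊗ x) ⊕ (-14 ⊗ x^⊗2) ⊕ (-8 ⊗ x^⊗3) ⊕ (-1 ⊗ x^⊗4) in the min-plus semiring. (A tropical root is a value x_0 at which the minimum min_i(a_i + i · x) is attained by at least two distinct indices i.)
Roots: {-7, -6, 7, 8}

Each tropical root is a break point of the lower envelope of the lines y = a_i + i · x (there are 5 lines, with slopes 0, 1, ..., 4). Only the lines that attain the minimum somewhere contribute to roots; other lines are dominated. Here the surviving (envelope) indices are i = 4, i = 3, i = 2, i = 1, i = 0.
Intersections between consecutive envelope lines give the roots: for adjacent envelope indices i < j the intersection is x = (a_i − a_j) / (j − i). Reading off the sorted break points: {-7, -6, 7, 8}.
Verification: at each break x_0, at least two indices attain the minimum of min_i(a_i + i · x_0).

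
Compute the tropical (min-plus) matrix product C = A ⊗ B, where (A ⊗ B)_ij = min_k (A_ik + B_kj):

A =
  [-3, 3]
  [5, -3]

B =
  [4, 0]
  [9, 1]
A ⊗ B =
  [1, -3]
  [6, -2]

Apply the min-plus product entry-by-entry:
  C[0][0] = min over k of (A[0][0] + B[0][0] = -3 + 4 = 1, A[0][1] + B[1][0] = 3 + 9 = 12) = 1 (attained at k = 0)
  C[0][1] = min over k of (A[0][0] + B[0][1] = -3 + 0 = -3, A[0][1] + B[1][1] = 3 + 1 = 4) = -3 (attained at k = 0)
  C[1][0] = min over k of (A[1][0] + B[0][0] = 5 + 4 = 9, A[1][1] + B[1][0] = -3 + 9 = 6) = 6 (attained at k = 1)
  C[1][1] = min over k of (A[1][0] + B[0][1] = 5 + 0 = 5, A[1][1] + B[1][1] = -3 + 1 = -2) = -2 (attained at k = 1)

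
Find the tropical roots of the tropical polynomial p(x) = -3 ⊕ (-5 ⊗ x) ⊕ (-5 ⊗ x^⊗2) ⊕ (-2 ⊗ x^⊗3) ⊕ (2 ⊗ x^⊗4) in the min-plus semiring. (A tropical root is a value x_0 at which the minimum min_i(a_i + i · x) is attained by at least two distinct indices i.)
Roots: {-4, -3, 0, 2}

Each tropical root is a break point of the lower envelope of the lines y = a_i + i · x (there are 5 lines, with slopes 0, 1, ..., 4). Only the lines that attain the minimum somewhere contribute to roots; other lines are dominated. Here the surviving (envelope) indices are i = 4, i = 3, i = 2, i = 1, i = 0.
Intersections between consecutive envelope lines give the roots: for adjacent envelope indices i < j the intersection is x = (a_i − a_j) / (j − i). Reading off the sorted break points: {-4, -3, 0, 2}.
Verification: at each break x_0, at least two indices attain the minimum of min_i(a_i + i · x_0).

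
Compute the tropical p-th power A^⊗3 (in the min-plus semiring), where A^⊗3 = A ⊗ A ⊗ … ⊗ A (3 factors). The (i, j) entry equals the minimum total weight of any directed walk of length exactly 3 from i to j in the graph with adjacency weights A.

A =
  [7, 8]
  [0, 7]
A^⊗3 =
  [15, 16]
  [8, 15]

Each entry (A^⊗3)_ij equals the minimum over all length-3 walks i = v_0 → v_1 → … → v_3 = j of Σ_t A[v_t][v_{t+1}]. For example, for (i, j) = (0, 1) we minimise over 4 possible intermediate vertex sequences; the minimum is 16, attained along the walk 0 → 1 → 0 → 1.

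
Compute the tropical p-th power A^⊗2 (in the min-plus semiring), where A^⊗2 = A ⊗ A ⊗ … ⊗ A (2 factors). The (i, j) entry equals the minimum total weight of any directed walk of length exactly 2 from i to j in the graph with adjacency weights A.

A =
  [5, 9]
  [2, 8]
A^⊗2 =
  [10, 14]
  [7, 11]

Each entry (A^⊗2)_ij equals the minimum over all length-2 walks i = v_0 → v_1 → … → v_2 = j of Σ_t A[v_t][v_{t+1}]. For example, for (i, j) = (0, 1) we minimise over 2 possible intermediate vertex sequences; the minimum is 14, attained along the walk 0 → 0 → 1.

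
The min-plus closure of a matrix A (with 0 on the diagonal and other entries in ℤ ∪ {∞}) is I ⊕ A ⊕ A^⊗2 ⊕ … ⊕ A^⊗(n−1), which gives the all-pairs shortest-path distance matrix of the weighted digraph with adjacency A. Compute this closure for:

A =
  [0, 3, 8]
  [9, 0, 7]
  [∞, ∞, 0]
Closure =
  [0, 3, 8]
  [9, 0, 7]
  [∞, ∞, 0]

This is the Floyd-Warshall all-pairs shortest-path computation. For each intermediate vertex k = 0, 1, …, 2, update dist[i][j] ← min(dist[i][j], dist[i][k] + dist[k][j]). The final matrix gives, for each (i, j), the minimum total weight of any directed path from i to j (possibly empty when i = j).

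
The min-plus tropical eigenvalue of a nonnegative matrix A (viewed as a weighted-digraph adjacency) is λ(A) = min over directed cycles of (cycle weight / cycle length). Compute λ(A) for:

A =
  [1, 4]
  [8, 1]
λ(A) = 1

Enumerate directed cycles and compute their means (weight / length). Sample:
  cycle 0 → 0: weight = 1, length = 1, mean = 1/1 ≈ 1.000
  cycle 1 → 1: weight = 1, length = 1, mean = 1/1 ≈ 1.000
  cycle 0 → 1 → 0: weight = 12, length = 2, mean = 12/2 ≈ 6.000
  cycle 1 → 0 → 1: weight = 12, length = 2, mean = 12/2 ≈ 6.000
Minimum mean = 1.000, attained e.g. along the cycle 0 → 0 with weight 1 and length 1. So λ(A) = 1/1 = 1.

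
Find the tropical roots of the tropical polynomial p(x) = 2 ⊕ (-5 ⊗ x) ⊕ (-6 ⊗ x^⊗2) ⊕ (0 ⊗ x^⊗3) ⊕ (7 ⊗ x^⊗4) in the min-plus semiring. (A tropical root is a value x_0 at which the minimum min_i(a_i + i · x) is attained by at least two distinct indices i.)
Roots: {-7, -6, 1, 7}

Each tropical root is a break point of the lower envelope of the lines y = a_i + i · x (there are 5 lines, with slopes 0, 1, ..., 4). Only the lines that attain the minimum somewhere contribute to roots; other lines are dominated. Here the surviving (envelope) indices are i = 4, i = 3, i = 2, i = 1, i = 0.
Intersections between consecutive envelope lines give the roots: for adjacent envelope indices i < j the intersection is x = (a_i − a_j) / (j − i). Reading off the sorted break points: {-7, -6, 1, 7}.
Verification: at each break x_0, at least two indices attain the minimum of min_i(a_i + i · x_0).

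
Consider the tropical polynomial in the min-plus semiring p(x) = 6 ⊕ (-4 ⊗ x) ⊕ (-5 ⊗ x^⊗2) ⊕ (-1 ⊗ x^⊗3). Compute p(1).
p(1) = -3

A tropical monomial a ⊗ x^⊗i evaluates to a + i · x. Evaluating each term at x = 1:
  Term 0 contributes 6 + 0 · 1 = 6
  Term 1 contributes -4 + 1 · 1 = -3
  Term 2 contributes -5 + 2 · 1 = -3
  Term 3 contributes -1 + 3 · 1 = 2
p(1) = ⊕ of these = min[6, -3, -3, 2] = -3.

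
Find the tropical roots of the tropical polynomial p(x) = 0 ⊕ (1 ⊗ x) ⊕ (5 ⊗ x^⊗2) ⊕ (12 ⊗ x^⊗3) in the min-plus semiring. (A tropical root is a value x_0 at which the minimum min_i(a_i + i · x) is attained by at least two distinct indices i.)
Roots: {-7, -4, -1}

Each tropical root is a break point of the lower envelope of the lines y = a_i + i · x (there are 4 lines, with slopes 0, 1, ..., 3). Only the lines that attain the minimum somewhere contribute to roots; other lines are dominated. Here the surviving (envelope) indices are i = 3, i = 2, i = 1, i = 0.
Intersections between consecutive envelope lines give the roots: for adjacent envelope indices i < j the intersection is x = (a_i − a_j) / (j − i). Reading off the sorted break points: {-7, -4, -1}.
Verification: at each break x_0, at least two indices attain the minimum of min_i(a_i + i · x_0).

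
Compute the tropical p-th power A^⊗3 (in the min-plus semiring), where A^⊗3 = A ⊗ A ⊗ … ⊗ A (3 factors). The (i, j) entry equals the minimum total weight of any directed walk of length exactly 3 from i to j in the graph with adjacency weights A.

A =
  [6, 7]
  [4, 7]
A^⊗3 =
  [17, 18]
  [15, 17]

Each entry (A^⊗3)_ij equals the minimum over all length-3 walks i = v_0 → v_1 → … → v_3 = j of Σ_t A[v_t][v_{t+1}]. For example, for (i, j) = (0, 1) we minimise over 4 possible intermediate vertex sequences; the minimum is 18, attained along the walk 0 → 1 → 0 → 1.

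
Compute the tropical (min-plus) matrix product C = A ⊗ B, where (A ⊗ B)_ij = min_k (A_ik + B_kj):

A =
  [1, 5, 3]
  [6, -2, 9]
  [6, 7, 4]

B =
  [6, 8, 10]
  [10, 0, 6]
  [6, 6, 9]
A ⊗ B =
  [7, 5, 11]
  [8, -2, 4]
  [10, 7, 13]

Apply the min-plus product entry-by-entry:
  C[0][0] = min over k of (A[0][0] + B[0][0] = 1 + 6 = 7, A[0][1] + B[1][0] = 5 + 10 = 15, A[0][2] + B[2][0] = 3 + 6 = 9) = 7 (attained at k = 0)
  C[0][1] = min over k of (A[0][0] + B[0][1] = 1 + 8 = 9, A[0][1] + B[1][1] = 5 + 0 = 5, A[0][2] + B[2][1] = 3 + 6 = 9) = 5 (attained at k = 1)
  C[0][2] = min over k of (A[0][0] + B[0][2] = 1 + 10 = 11, A[0][1] + B[1][2] = 5 + 6 = 11, A[0][2] + B[2][2] = 3 + 9 = 12) = 11 (attained at k = 0)
  C[1][0] = min over k of (A[1][0] + B[0][0] = 6 + 6 = 12, A[1][1] + B[1][0] = -2 + 10 = 8, A[1][2] + B[2][0] = 9 + 6 = 15) = 8 (attained at k = 1)
  C[1][1] = min over k of (A[1][0] + B[0][1] = 6 + 8 = 14, A[1][1] + B[1][1] = -2 + 0 = -2, A[1][2] + B[2][1] = 9 + 6 = 15) = -2 (attained at k = 1)
  C[1][2] = min over k of (A[1][0] + B[0][2] = 6 + 10 = 16, A[1][1] + B[1][2] = -2 + 6 = 4, A[1][2] + B[2][2] = 9 + 9 = 18) = 4 (attained at k = 1)
  C[2][0] = min over k of (A[2][0] + B[0][0] = 6 + 6 = 12, A[2][1] + B[1][0] = 7 + 10 = 17, A[2][2] + B[2][0] = 4 + 6 = 10) = 10 (attained at k = 2)
  C[2][1] = min over k of (A[2][0] + B[0][1] = 6 + 8 = 14, A[2][1] + B[1][1] = 7 + 0 = 7, A[2][2] + B[2][1] = 4 + 6 = 10) = 7 (attained at k = 1)
  C[2][2] = min over k of (A[2][0] + B[0][2] = 6 + 10 = 16, A[2][1] + B[1][2] = 7 + 6 = 13, A[2][2] + B[2][2] = 4 + 9 = 13) = 13 (attained at k = 1)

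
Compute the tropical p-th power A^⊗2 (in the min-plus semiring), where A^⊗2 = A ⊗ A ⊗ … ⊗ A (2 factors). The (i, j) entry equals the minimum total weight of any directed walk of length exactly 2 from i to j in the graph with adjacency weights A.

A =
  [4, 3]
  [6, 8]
A^⊗2 =
  [8, 7]
  [10, 9]

Each entry (A^⊗2)_ij equals the minimum over all length-2 walks i = v_0 → v_1 → … → v_2 = j of Σ_t A[v_t][v_{t+1}]. For example, for (i, j) = (0, 1) we minimise over 2 possible intermediate vertex sequences; the minimum is 7, attained along the walk 0 → 0 → 1.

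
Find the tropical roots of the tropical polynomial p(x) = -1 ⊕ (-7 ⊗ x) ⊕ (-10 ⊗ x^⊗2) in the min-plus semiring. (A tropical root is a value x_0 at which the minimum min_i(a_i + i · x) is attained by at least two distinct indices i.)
Roots: {3, 6}

Each tropical root is a break point of the lower envelope of the lines y = a_i + i · x (there are 3 lines, with slopes 0, 1, ..., 2). Only the lines that attain the minimum somewhere contribute to roots; other lines are dominated. Here the surviving (envelope) indices are i = 2, i = 1, i = 0.
Intersections between consecutive envelope lines give the roots: for adjacent envelope indices i < j the intersection is x = (a_i − a_j) / (j − i). Reading off the sorted break points: {3, 6}.
Verification: at each break x_0, at least two indices attain the minimum of min_i(a_i + i · x_0).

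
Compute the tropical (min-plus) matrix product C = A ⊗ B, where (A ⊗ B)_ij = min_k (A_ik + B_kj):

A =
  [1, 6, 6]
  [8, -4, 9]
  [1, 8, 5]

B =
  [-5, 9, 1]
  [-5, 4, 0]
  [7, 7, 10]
A ⊗ B =
  [-4, 10, 2]
  [-9, 0, -4]
  [-4, 10, 2]

Apply the min-plus product entry-by-entry:
  C[0][0] = min over k of (A[0][0] + B[0][0] = 1 + -5 = -4, A[0][1] + B[1][0] = 6 + -5 = 1, A[0][2] + B[2][0] = 6 + 7 = 13) = -4 (attained at k = 0)
  C[0][1] = min over k of (A[0][0] + B[0][1] = 1 + 9 = 10, A[0][1] + B[1][1] = 6 + 4 = 10, A[0][2] + B[2][1] = 6 + 7 = 13) = 10 (attained at k = 0)
  C[0][2] = min over k of (A[0][0] + B[0][2] = 1 + 1 = 2, A[0][1] + B[1][2] = 6 + 0 = 6, A[0][2] + B[2][2] = 6 + 10 = 16) = 2 (attained at k = 0)
  C[1][0] = min over k of (A[1][0] + B[0][0] = 8 + -5 = 3, A[1][1] + B[1][0] = -4 + -5 = -9, A[1][2] + B[2][0] = 9 + 7 = 16) = -9 (attained at k = 1)
  C[1][1] = min over k of (A[1][0] + B[0][1] = 8 + 9 = 17, A[1][1] + B[1][1] = -4 + 4 = 0, A[1][2] + B[2][1] = 9 + 7 = 16) = 0 (attained at k = 1)
  C[1][2] = min over k of (A[1][0] + B[0][2] = 8 + 1 = 9, A[1][1] + B[1][2] = -4 + 0 = -4, A[1][2] + B[2][2] = 9 + 10 = 19) = -4 (attained at k = 1)
  C[2][0] = min over k of (A[2][0] + B[0][0] = 1 + -5 = -4, A[2][1] + B[1][0] = 8 + -5 = 3, A[2][2] + B[2][0] = 5 + 7 = 12) = -4 (attained at k = 0)
  C[2][1] = min over k of (A[2][0] + B[0][1] = 1 + 9 = 10, A[2][1] + B[1][1] = 8 + 4 = 12, A[2][2] + B[2][1] = 5 + 7 = 12) = 10 (attained at k = 0)
  C[2][2] = min over k of (A[2][0] + B[0][2] = 1 + 1 = 2, A[2][1] + B[1][2] = 8 + 0 = 8, A[2][2] + B[2][2] = 5 + 10 = 15) = 2 (attained at k = 0)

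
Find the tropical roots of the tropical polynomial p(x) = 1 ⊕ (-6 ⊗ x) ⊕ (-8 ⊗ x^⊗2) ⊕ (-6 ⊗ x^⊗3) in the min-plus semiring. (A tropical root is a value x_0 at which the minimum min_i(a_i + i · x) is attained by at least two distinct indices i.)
Roots: {-2, 2, 7}

Each tropical root is a break point of the lower envelope of the lines y = a_i + i · x (there are 4 lines, with slopes 0, 1, ..., 3). Only the lines that attain the minimum somewhere contribute to roots; other lines are dominated. Here the surviving (envelope) indices are i = 3, i = 2, i = 1, i = 0.
Intersections between consecutive envelope lines give the roots: for adjacent envelope indices i < j the intersection is x = (a_i − a_j) / (j − i). Reading off the sorted break points: {-2, 2, 7}.
Verification: at each break x_0, at least two indices attain the minimum of min_i(a_i + i · x_0).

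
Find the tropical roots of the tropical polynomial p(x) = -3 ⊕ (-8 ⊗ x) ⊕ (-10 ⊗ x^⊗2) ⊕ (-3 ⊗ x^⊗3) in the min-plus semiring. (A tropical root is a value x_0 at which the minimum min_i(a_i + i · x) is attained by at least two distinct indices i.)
Roots: {-7, 2, 5}

Each tropical root is a break point of the lower envelope of the lines y = a_i + i · x (there are 4 lines, with slopes 0, 1, ..., 3). Only the lines that attain the minimum somewhere contribute to roots; other lines are dominated. Here the surviving (envelope) indices are i = 3, i = 2, i = 1, i = 0.
Intersections between consecutive envelope lines give the roots: for adjacent envelope indices i < j the intersection is x = (a_i − a_j) / (j − i). Reading off the sorted break points: {-7, 2, 5}.
Verification: at each break x_0, at least two indices attain the minimum of min_i(a_i + i · x_0).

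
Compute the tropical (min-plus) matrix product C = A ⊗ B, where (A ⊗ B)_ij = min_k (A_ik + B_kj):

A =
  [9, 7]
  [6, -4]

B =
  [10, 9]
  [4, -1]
A ⊗ B =
  [11, 6]
  [0, -5]

Apply the min-plus product entry-by-entry:
  C[0][0] = min over k of (A[0][0] + B[0][0] = 9 + 10 = 19, A[0][1] + B[1][0] = 7 + 4 = 11) = 11 (attained at k = 1)
  C[0][1] = min over k of (A[0][0] + B[0][1] = 9 + 9 = 18, A[0][1] + B[1][1] = 7 + -1 = 6) = 6 (attained at k = 1)
  C[1][0] = min over k of (A[1][0] + B[0][0] = 6 + 10 = 16, A[1][1] + B[1][0] = -4 + 4 = 0) = 0 (attained at k = 1)
  C[1][1] = min over k of (A[1][0] + B[0][1] = 6 + 9 = 15, A[1][1] + B[1][1] = -4 + -1 = -5) = -5 (attained at k = 1)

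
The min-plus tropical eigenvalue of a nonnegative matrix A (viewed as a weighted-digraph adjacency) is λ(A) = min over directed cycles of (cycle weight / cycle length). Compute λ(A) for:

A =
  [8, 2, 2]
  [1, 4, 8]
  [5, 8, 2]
λ(A) = 3/2

Enumerate directed cycles and compute their means (weight / length). Sample:
  cycle 0 → 0: weight = 8, length = 1, mean = 8/1 ≈ 8.000
  cycle 1 → 1: weight = 4, length = 1, mean = 4/1 ≈ 4.000
  cycle 2 → 2: weight = 2, length = 1, mean = 2/1 ≈ 2.000
  cycle 0 → 1 → 0: weight = 3, length = 2, mean = 3/2 ≈ 1.500
  cycle 0 → 2 → 0: weight = 7, length = 2, mean = 7/2 ≈ 3.500
  cycle 1 → 0 → 1: weight = 3, length = 2, mean = 3/2 ≈ 1.500
Minimum mean = 1.500, attained e.g. along the cycle 0 → 1 → 0 with weight 3 and length 2. So λ(A) = 3/2 = 3/2.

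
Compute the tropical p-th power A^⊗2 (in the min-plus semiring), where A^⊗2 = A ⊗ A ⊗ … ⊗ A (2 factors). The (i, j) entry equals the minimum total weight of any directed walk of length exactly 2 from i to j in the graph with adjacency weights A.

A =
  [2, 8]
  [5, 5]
A^⊗2 =
  [4, 10]
  [7, 10]

Each entry (A^⊗2)_ij equals the minimum over all length-2 walks i = v_0 → v_1 → … → v_2 = j of Σ_t A[v_t][v_{t+1}]. For example, for (i, j) = (0, 1) we minimise over 2 possible intermediate vertex sequences; the minimum is 10, attained along the walk 0 → 0 → 1.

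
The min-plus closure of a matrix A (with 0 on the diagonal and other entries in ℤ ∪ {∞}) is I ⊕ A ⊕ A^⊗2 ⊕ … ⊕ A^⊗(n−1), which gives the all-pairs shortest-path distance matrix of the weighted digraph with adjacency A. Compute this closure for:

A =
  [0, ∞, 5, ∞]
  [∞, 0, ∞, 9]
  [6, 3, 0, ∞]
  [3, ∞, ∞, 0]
Closure =
  [0, 8, 5, 17]
  [12, 0, 17, 9]
  [6, 3, 0, 12]
  [3, 11, 8, 0]

This is the Floyd-Warshall all-pairs shortest-path computation. For each intermediate vertex k = 0, 1, …, 3, update dist[i][j] ← min(dist[i][j], dist[i][k] + dist[k][j]). The final matrix gives, for each (i, j), the minimum total weight of any directed path from i to j (possibly empty when i = j).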